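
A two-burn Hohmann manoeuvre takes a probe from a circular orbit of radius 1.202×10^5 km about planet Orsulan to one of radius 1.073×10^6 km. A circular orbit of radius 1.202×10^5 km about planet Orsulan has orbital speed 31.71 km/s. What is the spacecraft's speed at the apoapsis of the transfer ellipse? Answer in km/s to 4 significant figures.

From the circular-orbit relation v² = μ/r at r = 1.202×10^5 km: μ = v²r = (31.71)² × 1.202×10^5 = 1.20864×10^8 km³/s².
The Hohmann ellipse has a_t = (r₁ + r₂)/2 = 5.966×10^5 km.
At apoapsis, r = 1.073×10^6 km.
Vis-viva: v = √[μ(2/r − 1/a_t)] = √[1.20864×10^8 × (2/1.073×10^6 − 1/5.966×10^5)] = 4.764 km/s.

v = 4.764 km/s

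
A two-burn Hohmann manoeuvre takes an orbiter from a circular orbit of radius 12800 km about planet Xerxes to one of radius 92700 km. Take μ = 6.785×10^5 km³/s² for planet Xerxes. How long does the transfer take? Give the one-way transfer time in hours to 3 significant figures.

Transfer-ellipse semi-major axis a_t = (r₁ + r₂)/2 = (12800 + 92700)/2 = 52750 km.
Transfer time t = π√(a_t³/μ) = π√((52750)³ / 6.785×10^5) = 46210 s.
Converting: 46210 s ÷ 3600 s/hour = 12.8 hours.

t = 12.8 hours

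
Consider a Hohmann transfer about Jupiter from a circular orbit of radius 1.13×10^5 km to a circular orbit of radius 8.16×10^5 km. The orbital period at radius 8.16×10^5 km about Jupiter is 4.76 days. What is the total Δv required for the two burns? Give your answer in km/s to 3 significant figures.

From Kepler's third law T² = 4π²r³/μ at r = 8.16×10^5 km, T = 4.76 days = 4.76 × 86400 s = 4.11264×10^5 s: μ = 4π²r³/T² = 1.26820×10^8 km³/s².
Semi-major axis of the transfer orbit: a_t = (1.130×10^5 + 8.160×10^5)/2 = 4.645×10^5 km.
Circular speed at r₁: v₁ = √(μ/r₁) = √(1.26820×10^8/1.130×10^5) = 33.50 km/s.
On the transfer ellipse at r₁, vis-viva gives v_p = √[μ(2/r₁ − 1/a_t)] = 44.40 km/s.
First burn Δv₁ = |v_p − v₁| = 10.90 km/s.
Circular speed at r₂: v₂ = √(μ/r₂) = 12.467 km/s.
Transfer-orbit speed at r₂: v_a = √[μ(2/r₂ − 1/a_t)] = 6.1489 km/s.
Second burn Δv₂ = |v₂ − v_a| = 6.318 km/s.
Δv = Δv₁ + Δv₂ = 10.90 + 6.318 = 17.22 km/s.

Δv = 17.2 km/s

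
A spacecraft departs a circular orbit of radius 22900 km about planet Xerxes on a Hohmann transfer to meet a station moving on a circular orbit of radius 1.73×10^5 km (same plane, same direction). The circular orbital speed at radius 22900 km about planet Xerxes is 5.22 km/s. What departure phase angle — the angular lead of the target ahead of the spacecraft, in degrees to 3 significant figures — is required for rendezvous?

φ = 103°

From the circular-orbit relation v² = μ/r at r = 22900 km: μ = v²r = (5.22)² × 22900 = 6.23988×10^5 km³/s².
Transfer-ellipse semi-major axis a_t = (r₁ + r₂)/2 = (22900 + 1.730×10^5)/2 = 97950 km.
Transfer time t = π√(a_t³/μ) = 1.2192×10^5 s.
The target's mean motion on its circular orbit is ω₂ = √(μ/r₂³) = 1.0978×10^-5 rad/s.
Angle swept by the target during transfer: ω₂·t = 1.3384 rad = 76.68°.
Arrival is 180° from departure on the ellipse, so φ = 180° − 76.68° = 103°.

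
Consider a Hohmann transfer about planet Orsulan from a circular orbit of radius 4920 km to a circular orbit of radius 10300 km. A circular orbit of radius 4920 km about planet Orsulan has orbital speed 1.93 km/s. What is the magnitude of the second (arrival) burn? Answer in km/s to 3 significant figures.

Δv₂ = 0.261 km/s

From the circular-orbit relation v² = μ/r at r = 4920 km: μ = v²r = (1.93)² × 4920 = 18326.5 km³/s².
Semi-major axis of the transfer orbit: a_t = (4920 + 10300)/2 = 7610 km.
Circular speed at r = 10300 km: v_c = √(μ/r) = 1.3339 km/s.
Vis-viva on the transfer ellipse at r = 10300 km gives v_t = √[μ(2/r − 1/a_t)] = 1.0725 km/s.
Δv₂ = |v_t − v_c| = |1.0725 − 1.3339| = 0.2614 km/s.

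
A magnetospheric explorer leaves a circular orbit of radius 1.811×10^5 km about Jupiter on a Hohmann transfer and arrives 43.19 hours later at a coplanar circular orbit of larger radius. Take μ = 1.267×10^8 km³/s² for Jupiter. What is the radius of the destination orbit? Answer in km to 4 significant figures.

r₂ = 1.173×10^6 km

Transfer time t = 43.19 hours = 1.55484×10^5 s, and t = π√(a_t³/μ).
So a_t = (μ t²/π²)^(1/3) = (1.267×10^8 × (1.55484×10^5)² / π²)^(1/3) = 6.7704×10^5 km.
Since a_t = (r₁ + r₂)/2, r₂ = 2a_t − r₁ = 2×6.7704×10^5 − 1.811×10^5 = 1.17298×10^6 km.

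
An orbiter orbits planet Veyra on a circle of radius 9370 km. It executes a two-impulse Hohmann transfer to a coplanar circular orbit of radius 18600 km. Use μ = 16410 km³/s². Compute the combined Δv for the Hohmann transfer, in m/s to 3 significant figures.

Δv = 373 m/s

Semi-major axis of the transfer orbit: a_t = (9370 + 18600)/2 = 13985 km.
At r₁ the circular-orbit speed is v₁ = √(μ/r₁) = 1.32338 km/s.
On the transfer ellipse at r₁, vis-viva gives v_p = √[μ(2/r₁ − 1/a_t)] = 1.52619 km/s.
First burn Δv₁ = |v_p − v₁| = 0.20281 km/s.
Circular speed at r₂: v₂ = √(μ/r₂) = 0.93929 km/s.
Transfer-orbit speed at r₂: v_a = √[μ(2/r₂ − 1/a_t)] = 0.76884 km/s.
Second burn Δv₂ = |v₂ − v_a| = 0.17045 km/s.
Total Δv = Δv₁ + Δv₂ = 0.3733 km/s.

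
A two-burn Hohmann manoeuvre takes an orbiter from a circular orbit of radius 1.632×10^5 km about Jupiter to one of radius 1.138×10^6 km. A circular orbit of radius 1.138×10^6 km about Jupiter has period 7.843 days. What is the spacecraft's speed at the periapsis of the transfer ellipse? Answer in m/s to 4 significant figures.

v = 36850 m/s

From Kepler's third law T² = 4π²r³/μ at r = 1.138×10^6 km, T = 7.843 days = 7.843 × 86400 s = 6.776352×10^5 s: μ = 4π²r³/T² = 1.26705×10^8 km³/s².
Semi-major axis of the transfer orbit: a_t = (1.632×10^5 + 1.138×10^6)/2 = 6.506×10^5 km.
The periapsis of the transfer ellipse is at r = 1.632×10^5 km.
From the vis-viva equation, v = √[μ(2/r − 1/a_t)] = 36.85 km/s.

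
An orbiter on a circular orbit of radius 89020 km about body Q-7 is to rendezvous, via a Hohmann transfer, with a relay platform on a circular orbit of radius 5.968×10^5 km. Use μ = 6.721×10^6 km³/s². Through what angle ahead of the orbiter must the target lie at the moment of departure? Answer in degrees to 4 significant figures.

The Hohmann ellipse has a_t = (r₁ + r₂)/2 = 3.4291×10^5 km.
The half-period of the transfer ellipse is t = π√(a_t³/μ) = 2.4333×10^5 s.
The target's mean motion on its circular orbit is ω₂ = √(μ/r₂³) = 5.6231×10^-6 rad/s.
Angle swept by the target during transfer: ω₂·t = 1.3683 rad = 78.40°.
The orbiter traverses 180° on the transfer ellipse, so the target must lead by 180° − 78.40° = 101.6°.

φ = 101.6°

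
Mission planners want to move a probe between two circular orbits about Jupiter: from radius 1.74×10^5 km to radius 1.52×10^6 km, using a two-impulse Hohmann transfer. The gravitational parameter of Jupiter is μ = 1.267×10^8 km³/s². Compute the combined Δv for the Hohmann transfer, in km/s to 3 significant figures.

The Hohmann ellipse has a_t = (r₁ + r₂)/2 = 8.470×10^5 km.
Circular speed at r₁: v₁ = √(μ/r₁) = √(1.267×10^8/1.740×10^5) = 26.9845 km/s.
Transfer-orbit speed at r₁ (vis-viva equation): v_p = √[μ(2/r₁ − 1/a_t)] = 36.1488 km/s.
First burn Δv₁ = |v_p − v₁| = 9.164 km/s.
Circular speed at r₂: v₂ = √(μ/r₂) = 9.130 km/s.
Transfer-orbit speed at r₂: v_a = √[μ(2/r₂ − 1/a_t)] = 4.138 km/s.
Second burn Δv₂ = |v₂ − v_a| = 4.992 km/s.
Total Δv = Δv₁ + Δv₂ = 14.16 km/s.

Δv = 14.2 km/s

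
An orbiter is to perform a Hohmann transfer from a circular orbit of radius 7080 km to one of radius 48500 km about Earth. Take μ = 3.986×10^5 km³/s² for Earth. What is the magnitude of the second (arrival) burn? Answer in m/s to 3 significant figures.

Δv₂ = 1420 m/s

Semi-major axis of the transfer orbit: a_t = (7080 + 48500)/2 = 27790 km.
Circular speed at r = 48500 km: v_c = √(μ/r) = 2.867 km/s.
Transfer-orbit speed at the same r (vis-viva, a = a_t): v_t = √[μ(2/r − 1/a_t)] = 1.447 km/s.
Δv₂ = |v_t − v_c| = |1.447 − 2.867| = 1.420 km/s.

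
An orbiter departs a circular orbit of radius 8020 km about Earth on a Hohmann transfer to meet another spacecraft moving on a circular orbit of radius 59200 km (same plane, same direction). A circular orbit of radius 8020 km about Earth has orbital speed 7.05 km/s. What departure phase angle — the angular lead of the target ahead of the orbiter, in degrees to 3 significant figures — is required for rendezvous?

From the circular-orbit relation v² = μ/r at r = 8020 km: μ = v²r = (7.05)² × 8020 = 3.98614×10^5 km³/s².
The Hohmann ellipse has a_t = (r₁ + r₂)/2 = 33610 km.
The half-period of the transfer ellipse is t = π√(a_t³/μ) = 30660 s.
The target's mean motion on its circular orbit is ω₂ = √(μ/r₂³) = 4.3832×10^-5 rad/s.
Angle swept by the target during transfer: ω₂·t = 1.3439 rad = 77.00°.
The orbiter traverses 180° on the transfer ellipse, so the target must lead by 180° − 77.00° = 103°.

φ = 103°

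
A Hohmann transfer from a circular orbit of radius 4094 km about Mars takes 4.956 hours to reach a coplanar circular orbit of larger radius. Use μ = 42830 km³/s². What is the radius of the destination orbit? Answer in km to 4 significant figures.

r₂ = 18180 km

Transfer time t = 4.956 hours = 17841.6 s, and t = π√(a_t³/μ).
So a_t = (μ t²/π²)^(1/3) = (42830 × (17841.6)² / π²)^(1/3) = 11137 km.
Since a_t = (r₁ + r₂)/2, r₂ = 2a_t − r₁ = 2×11137 − 4094 = 18180 km.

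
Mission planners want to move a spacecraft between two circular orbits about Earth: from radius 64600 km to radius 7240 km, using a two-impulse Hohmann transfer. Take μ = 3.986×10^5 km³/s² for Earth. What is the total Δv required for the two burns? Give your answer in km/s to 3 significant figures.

The Hohmann ellipse has a_t = (r₁ + r₂)/2 = 35920 km.
At r₁ the circular-orbit speed is v₁ = √(μ/r₁) = 2.4840 km/s.
On the transfer ellipse at r₁, v² = μ(2/r − 1/a) gives v_a = √[μ(2/r₁ − 1/a_t)] = 1.1152 km/s.
First burn Δv₁ = |v_a − v₁| = 1.3688 km/s.
Circular speed at r₂: v₂ = √(μ/r₂) = 7.41992 km/s.
Transfer-orbit speed at r₂: v_p = √[μ(2/r₂ − 1/a_t)] = 9.95056 km/s.
Second burn Δv₂ = |v₂ − v_p| = 2.5306 km/s.
Δv = Δv₁ + Δv₂ = 1.3688 + 2.5306 = 3.899 km/s.

Δv = 3.90 km/s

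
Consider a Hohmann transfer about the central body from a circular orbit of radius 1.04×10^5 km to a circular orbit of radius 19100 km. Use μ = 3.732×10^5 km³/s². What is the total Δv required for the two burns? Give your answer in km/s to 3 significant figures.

Δv = 2.16 km/s

Semi-major axis of the transfer orbit: a_t = (1.040×10^5 + 19100)/2 = 61550 km.
Circular speed at r₁: v₁ = √(μ/r₁) = √(3.732×10^5/1.040×10^5) = 1.89432 km/s.
On the transfer ellipse at r₁, vis-viva equation gives v_a = √[μ(2/r₁ − 1/a_t)] = 1.05525 km/s.
First burn Δv₁ = |v_a − v₁| = 0.8391 km/s.
Circular speed at r₂: v₂ = √(μ/r₂) = 4.420 km/s.
Transfer-orbit speed at r₂: v_p = √[μ(2/r₂ − 1/a_t)] = 5.746 km/s.
Second burn Δv₂ = |v₂ − v_p| = 1.326 km/s.
Δv = Δv₁ + Δv₂ = 0.8391 + 1.326 = 2.165 km/s.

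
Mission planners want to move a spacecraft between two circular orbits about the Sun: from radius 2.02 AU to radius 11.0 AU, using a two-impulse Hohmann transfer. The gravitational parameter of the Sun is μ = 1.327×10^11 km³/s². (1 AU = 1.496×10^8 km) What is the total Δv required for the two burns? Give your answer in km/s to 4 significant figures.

Δv = 10.26 km/s

In km: r₁ = 2.02 × 1.496×10^8 = 3.02192×10^8 km; r₂ = 11.0 × 1.496×10^8 = 1.6456×10^9 km.
The Hohmann ellipse has a_t = (r₁ + r₂)/2 = 9.73896×10^8 km.
Circular speed at r₁: v₁ = √(μ/r₁) = √(1.327×10^11/3.02192×10^8) = 20.9553 km/s.
Transfer-orbit speed at r₁ (vis-viva): v_p = √[μ(2/r₁ − 1/a_t)] = 27.2395 km/s.
First burn Δv₁ = |v_p − v₁| = 6.284 km/s.
At r₂, v₂ = √(μ/r₂) = 8.980 km/s.
Transfer-orbit speed at r₂: v_a = √[μ(2/r₂ − 1/a_t)] = 5.002 km/s.
Second burn Δv₂ = |v₂ − v_a| = 3.978 km/s.
Total Δv = Δv₁ + Δv₂ = 10.26 km/s.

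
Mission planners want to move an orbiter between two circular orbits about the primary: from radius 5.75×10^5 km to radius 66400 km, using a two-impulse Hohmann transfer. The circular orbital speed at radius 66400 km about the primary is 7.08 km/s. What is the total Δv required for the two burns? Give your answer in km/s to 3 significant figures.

Δv = 3.71 km/s

From the circular-orbit relation v² = μ/r at r = 66400 km: μ = v²r = (7.08)² × 66400 = 3.32839×10^6 km³/s².
Semi-major axis of the transfer orbit: a_t = (5.750×10^5 + 66400)/2 = 3.207×10^5 km.
At r₁ the circular-orbit speed is v₁ = √(μ/r₁) = 2.406 km/s.
Transfer-orbit speed at r₁ (v² = μ(2/r − 1/a)): v_a = √[μ(2/r₁ − 1/a_t)] = 1.095 km/s.
First burn Δv₁ = |v_a − v₁| = 1.311 km/s.
At r₂, v₂ = √(μ/r₂) = 7.080 km/s.
Transfer-orbit speed at r₂: v_p = √[μ(2/r₂ − 1/a_t)] = 9.480 km/s.
Second burn Δv₂ = |v₂ − v_p| = 2.400 km/s.
Total Δv = Δv₁ + Δv₂ = 3.711 km/s.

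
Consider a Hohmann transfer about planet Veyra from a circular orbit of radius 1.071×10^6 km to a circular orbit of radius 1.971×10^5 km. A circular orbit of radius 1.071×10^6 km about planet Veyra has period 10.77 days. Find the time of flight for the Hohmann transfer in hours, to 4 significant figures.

t = 58.87 hours

From Kepler's third law T² = 4π²r³/μ at r = 1.071×10^6 km, T = 10.77 days = 10.77 × 86400 s = 9.30528×10^5 s: μ = 4π²r³/T² = 5.60105×10^7 km³/s².
Semi-major axis of the transfer orbit: a_t = (1.071×10^6 + 1.971×10^5)/2 = 6.3405×10^5 km.
Half the transfer-orbit period gives t = π√(a_t³/μ) = 2.1193×10^5 s.
Converting: 2.1193×10^5 s ÷ 3600 s/hour = 58.87 hours.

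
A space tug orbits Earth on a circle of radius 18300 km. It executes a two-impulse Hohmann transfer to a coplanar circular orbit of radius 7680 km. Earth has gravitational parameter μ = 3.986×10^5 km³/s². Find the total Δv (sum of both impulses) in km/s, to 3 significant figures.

Δv = 2.43 km/s

Semi-major axis of the transfer orbit: a_t = (18300 + 7680)/2 = 12990 km.
At r₁ the circular-orbit speed is v₁ = √(μ/r₁) = 4.6671 km/s.
Transfer-orbit speed at r₁ (vis-viva equation): v_a = √[μ(2/r₁ − 1/a_t)] = 3.5886 km/s.
First burn Δv₁ = |v_a − v₁| = 1.0785 km/s.
Circular speed at r₂: v₂ = √(μ/r₂) = 7.2042 km/s.
Transfer-orbit speed at r₂: v_p = √[μ(2/r₂ − 1/a_t)] = 8.5508 km/s.
Second burn Δv₂ = |v₂ − v_p| = 1.3466 km/s.
Δv = Δv₁ + Δv₂ = 1.0785 + 1.3466 = 2.425 km/s.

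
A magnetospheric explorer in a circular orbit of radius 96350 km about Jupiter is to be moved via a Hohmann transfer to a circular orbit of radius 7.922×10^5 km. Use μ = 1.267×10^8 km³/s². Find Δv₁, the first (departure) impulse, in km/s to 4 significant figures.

Transfer-ellipse semi-major axis a_t = (r₁ + r₂)/2 = (96350 + 7.922×10^5)/2 = 4.44275×10^5 km.
Circular speed at r = 96350 km: v_c = √(μ/r) = 36.26 km/s.
Transfer-orbit speed at the same r (vis-viva, a = a_t): v_t = √[μ(2/r − 1/a_t)] = 48.42 km/s.
Δv₁ = |v_t − v_c| = |48.42 − 36.26| = 12.16 km/s.

Δv₁ = 12.16 km/s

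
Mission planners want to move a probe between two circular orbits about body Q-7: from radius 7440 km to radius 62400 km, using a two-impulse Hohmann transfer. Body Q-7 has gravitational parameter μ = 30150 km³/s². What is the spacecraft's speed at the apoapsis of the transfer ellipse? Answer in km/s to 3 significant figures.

Transfer-ellipse semi-major axis a_t = (r₁ + r₂)/2 = (7440 + 62400)/2 = 34920 km.
At apoapsis, r = 62400 km.
Applying v² = μ(2/r − 1/a_t): v = 0.3208 km/s.

v = 0.321 km/s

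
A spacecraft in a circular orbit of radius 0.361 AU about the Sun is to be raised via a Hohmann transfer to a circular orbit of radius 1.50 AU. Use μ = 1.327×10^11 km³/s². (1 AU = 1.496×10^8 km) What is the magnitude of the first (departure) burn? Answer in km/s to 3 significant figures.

Δv₁ = 13.4 km/s

In km: r₁ = 0.361 × 1.496×10^8 = 5.40056×10^7 km; r₂ = 1.50 × 1.496×10^8 = 2.244×10^8 km.
The Hohmann ellipse has a_t = (r₁ + r₂)/2 = 1.392028×10^8 km.
On the circular orbit at r = 5.40056×10^7 km, v_c = √(μ/r) = 49.57 km/s.
Transfer-orbit speed at the same r (vis-viva, a = a_t): v_t = √[μ(2/r − 1/a_t)] = 62.94 km/s.
Δv₁ = |v_t − v_c| = |62.94 − 49.57| = 13.37 km/s.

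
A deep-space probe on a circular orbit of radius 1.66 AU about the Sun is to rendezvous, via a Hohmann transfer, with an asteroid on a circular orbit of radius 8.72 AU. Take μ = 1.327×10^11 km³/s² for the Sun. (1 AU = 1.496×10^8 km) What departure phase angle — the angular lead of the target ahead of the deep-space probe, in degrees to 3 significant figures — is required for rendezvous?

φ = 97.3°

In km: r₁ = 1.66 × 1.496×10^8 = 2.48336×10^8 km; r₂ = 8.72 × 1.496×10^8 = 1.304512×10^9 km.
The Hohmann ellipse has a_t = (r₁ + r₂)/2 = 7.76424×10^8 km.
The half-period of the transfer ellipse is t = π√(a_t³/μ) = 1.86579×10^8 s.
The target's mean motion on its circular orbit is ω₂ = √(μ/r₂³) = 7.73149×10^-9 rad/s.
Angle swept by the target during transfer: ω₂·t = 1.44253 rad = 82.651°.
Arrival is 180° from departure on the ellipse, so φ = 180° − 82.651° = 97.3°.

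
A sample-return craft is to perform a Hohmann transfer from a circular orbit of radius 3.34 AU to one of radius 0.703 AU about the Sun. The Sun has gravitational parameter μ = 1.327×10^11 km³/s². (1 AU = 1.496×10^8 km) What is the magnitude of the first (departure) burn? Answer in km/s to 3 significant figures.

Δv₁ = 6.69 km/s

In km: r₁ = 3.34 × 1.496×10^8 = 4.99664×10^8 km; r₂ = 0.703 × 1.496×10^8 = 1.051688×10^8 km.
Semi-major axis of the transfer orbit: a_t = (4.99664×10^8 + 1.051688×10^8)/2 = 3.024164×10^8 km.
Circular speed at r = 4.99664×10^8 km: v_c = √(μ/r) = 16.2966 km/s.
Vis-viva on the transfer ellipse at r = 4.99664×10^8 km gives v_t = √[μ(2/r − 1/a_t)] = 9.61031 km/s.
Δv₁ = |v_t − v_c| = |9.61031 − 16.2966| = 6.686 km/s.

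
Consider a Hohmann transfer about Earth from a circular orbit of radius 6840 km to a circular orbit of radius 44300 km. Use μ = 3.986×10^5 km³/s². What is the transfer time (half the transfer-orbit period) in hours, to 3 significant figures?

t = 5.65 hours

The Hohmann ellipse has a_t = (r₁ + r₂)/2 = 25570 km.
Half the transfer-orbit period gives t = π√(a_t³/μ) = 20350 s.
Converting: 20350 s ÷ 3600 s/hour = 5.65 hours.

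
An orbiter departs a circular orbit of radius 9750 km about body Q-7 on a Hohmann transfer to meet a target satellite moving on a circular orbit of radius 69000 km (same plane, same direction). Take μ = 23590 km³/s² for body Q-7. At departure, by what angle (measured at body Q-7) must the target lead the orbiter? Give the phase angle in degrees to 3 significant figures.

Transfer-ellipse semi-major axis a_t = (r₁ + r₂)/2 = (9750 + 69000)/2 = 39375 km.
Transfer time t = π√(a_t³/μ) = 1.59815×10^5 s.
The target's mean motion on its circular orbit is ω₂ = √(μ/r₂³) = 8.47404×10^-6 rad/s.
Angle swept by the target during transfer: ω₂·t = 1.35428 rad = 77.59°.
The orbiter traverses 180° on the transfer ellipse, so the target must lead by 180° − 77.59° = 102°.

φ = 102°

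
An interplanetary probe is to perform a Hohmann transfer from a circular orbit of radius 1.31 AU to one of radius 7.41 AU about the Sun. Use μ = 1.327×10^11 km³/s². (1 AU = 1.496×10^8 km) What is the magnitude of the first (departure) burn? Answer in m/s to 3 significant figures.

In km: r₁ = 1.31 × 1.496×10^8 = 1.95976×10^8 km; r₂ = 7.41 × 1.496×10^8 = 1.108536×10^9 km.
Transfer-ellipse semi-major axis a_t = (r₁ + r₂)/2 = (1.95976×10^8 + 1.108536×10^9)/2 = 6.52256×10^8 km.
On the circular orbit at r = 1.95976×10^8 km, v_c = √(μ/r) = 26.0216 km/s.
Vis-viva on the transfer ellipse at r = 1.95976×10^8 km gives v_t = √[μ(2/r − 1/a_t)] = 33.9234 km/s.
Δv₁ = |v_t − v_c| = |33.9234 − 26.0216| = 7.902 km/s.

Δv₁ = 7900 m/s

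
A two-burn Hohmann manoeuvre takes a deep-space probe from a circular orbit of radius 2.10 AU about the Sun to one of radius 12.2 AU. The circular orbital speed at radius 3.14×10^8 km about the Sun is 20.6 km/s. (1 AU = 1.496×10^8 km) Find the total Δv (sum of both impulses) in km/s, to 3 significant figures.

From the circular-orbit relation v² = μ/r at r = 3.14×10^8 km: μ = v²r = (20.6)² × 3.14×10^8 = 1.33249×10^11 km³/s².
In km: r₁ = 2.10 × 1.496×10^8 = 3.1416×10^8 km; r₂ = 12.2 × 1.496×10^8 = 1.82512×10^9 km.
Semi-major axis of the transfer orbit: a_t = (3.1416×10^8 + 1.82512×10^9)/2 = 1.06964×10^9 km.
At r₁ the circular-orbit speed is v₁ = √(μ/r₁) = 20.595 km/s.
On the transfer ellipse at r₁, vis-viva equation gives v_p = √[μ(2/r₁ − 1/a_t)] = 26.902 km/s.
First burn Δv₁ = |v_p − v₁| = 6.307 km/s.
Circular speed at r₂: v₂ = √(μ/r₂) = 8.5445 km/s.
Transfer-orbit speed at r₂: v_a = √[μ(2/r₂ − 1/a_t)] = 4.6307 km/s.
Second burn Δv₂ = |v₂ − v_a| = 3.914 km/s.
Total Δv = Δv₁ + Δv₂ = 10.22 km/s.

Δv = 10.2 km/s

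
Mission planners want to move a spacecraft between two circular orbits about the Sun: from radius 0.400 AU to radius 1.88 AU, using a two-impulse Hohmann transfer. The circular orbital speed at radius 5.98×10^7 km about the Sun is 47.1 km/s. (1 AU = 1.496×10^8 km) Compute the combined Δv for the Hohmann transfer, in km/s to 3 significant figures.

From the circular-orbit relation v² = μ/r at r = 5.98×10^7 km: μ = v²r = (47.1)² × 5.98×10^7 = 1.32661×10^11 km³/s².
In km: r₁ = 0.400 × 1.496×10^8 = 5.984×10^7 km; r₂ = 1.88 × 1.496×10^8 = 2.81248×10^8 km.
Transfer-ellipse semi-major axis a_t = (r₁ + r₂)/2 = (5.984×10^7 + 2.81248×10^8)/2 = 1.70544×10^8 km.
At r₁ the circular-orbit speed is v₁ = √(μ/r₁) = 47.08 km/s.
Transfer-orbit speed at r₁ (vis-viva equation): v_p = √[μ(2/r₁ − 1/a_t)] = 60.46 km/s.
First burn Δv₁ = |v_p − v₁| = 13.38 km/s.
Circular speed at r₂: v₂ = √(μ/r₂) = 21.71835 km/s.
Transfer-orbit speed at r₂: v_a = √[μ(2/r₂ − 1/a_t)] = 12.86484 km/s.
Second burn Δv₂ = |v₂ − v_a| = 8.854 km/s.
Δv = Δv₁ + Δv₂ = 13.38 + 8.854 = 22.23 km/s.

Δv = 22.2 km/s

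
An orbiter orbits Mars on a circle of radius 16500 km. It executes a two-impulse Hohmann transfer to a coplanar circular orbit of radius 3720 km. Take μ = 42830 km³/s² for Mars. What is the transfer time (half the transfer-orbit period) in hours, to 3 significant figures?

The Hohmann ellipse has a_t = (r₁ + r₂)/2 = 10110 km.
Transfer time t = π√(a_t³/μ) = π√((10110)³ / 42830) = 15430 s.
Converting: 15430 s ÷ 3600 s/hour = 4.29 hours.

t = 4.29 hours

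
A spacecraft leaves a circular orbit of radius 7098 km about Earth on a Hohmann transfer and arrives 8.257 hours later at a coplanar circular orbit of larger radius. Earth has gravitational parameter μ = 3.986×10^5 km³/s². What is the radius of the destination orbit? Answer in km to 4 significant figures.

r₂ = 58750 km

Transfer time t = 8.257 hours = 29725.2 s, and t = π√(a_t³/μ).
So a_t = (μ t²/π²)^(1/3) = (3.986×10^5 × (29725.2)² / π²)^(1/3) = 32923 km.
Since a_t = (r₁ + r₂)/2, r₂ = 2a_t − r₁ = 2×32923 − 7098 = 58748 km.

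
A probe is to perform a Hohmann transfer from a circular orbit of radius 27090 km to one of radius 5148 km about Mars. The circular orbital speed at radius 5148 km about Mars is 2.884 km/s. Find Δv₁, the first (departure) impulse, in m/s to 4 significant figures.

Δv₁ = 546.7 m/s

From the circular-orbit relation v² = μ/r at r = 5148 km: μ = v²r = (2.884)² × 5148 = 42818.3 km³/s².
Transfer-ellipse semi-major axis a_t = (r₁ + r₂)/2 = (27090 + 5148)/2 = 16119 km.
Circular speed at r = 27090 km: v_c = √(μ/r) = 1.2572 km/s.
Vis-viva on the transfer ellipse at r = 27090 km gives v_t = √[μ(2/r − 1/a_t)] = 0.71049 km/s.
Δv₁ = |v_t − v_c| = |0.71049 − 1.2572| = 0.5467 km/s.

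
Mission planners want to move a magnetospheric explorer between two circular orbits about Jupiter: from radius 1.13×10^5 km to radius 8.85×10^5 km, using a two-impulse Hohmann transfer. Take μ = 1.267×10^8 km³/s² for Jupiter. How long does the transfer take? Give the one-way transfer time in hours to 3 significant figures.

t = 27.3 hours

Transfer-ellipse semi-major axis a_t = (r₁ + r₂)/2 = (1.130×10^5 + 8.850×10^5)/2 = 4.990×10^5 km.
Half the transfer-orbit period gives t = π√(a_t³/μ) = 98380 s.
Converting: 98380 s ÷ 3600 s/hour = 27.3 hours.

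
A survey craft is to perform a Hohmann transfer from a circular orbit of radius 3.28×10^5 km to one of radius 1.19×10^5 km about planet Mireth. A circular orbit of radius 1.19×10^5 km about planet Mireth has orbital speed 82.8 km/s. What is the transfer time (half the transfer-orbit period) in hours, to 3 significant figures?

t = 3.23 hours

From the circular-orbit relation v² = μ/r at r = 1.19×10^5 km: μ = v²r = (82.8)² × 1.19×10^5 = 8.15845×10^8 km³/s².
Semi-major axis of the transfer orbit: a_t = (3.280×10^5 + 1.190×10^5)/2 = 2.235×10^5 km.
Transfer time t = π√(a_t³/μ) = π√((2.235×10^5)³ / 8.15845×10^8) = 11620 s.
Converting: 11620 s ÷ 3600 s/hour = 3.23 hours.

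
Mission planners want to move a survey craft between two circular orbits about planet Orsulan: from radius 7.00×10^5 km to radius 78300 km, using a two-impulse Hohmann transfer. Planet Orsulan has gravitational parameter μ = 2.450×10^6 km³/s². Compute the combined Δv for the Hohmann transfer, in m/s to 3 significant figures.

Δv = 2940 m/s

Transfer-ellipse semi-major axis a_t = (r₁ + r₂)/2 = (7.000×10^5 + 78300)/2 = 3.8915×10^5 km.
Circular speed at r₁: v₁ = √(μ/r₁) = √(2.450×10^6/7.000×10^5) = 1.8708 km/s.
Transfer-orbit speed at r₁ (vis-viva equation): v_a = √[μ(2/r₁ − 1/a_t)] = 0.83918 km/s.
First burn Δv₁ = |v_a − v₁| = 1.0316 km/s.
At r₂, v₂ = √(μ/r₂) = 5.59374 km/s.
Transfer-orbit speed at r₂: v_p = √[μ(2/r₂ − 1/a_t)] = 7.50227 km/s.
Second burn Δv₂ = |v₂ − v_p| = 1.9085 km/s.
Δv = Δv₁ + Δv₂ = 1.0316 + 1.9085 = 2.940 km/s.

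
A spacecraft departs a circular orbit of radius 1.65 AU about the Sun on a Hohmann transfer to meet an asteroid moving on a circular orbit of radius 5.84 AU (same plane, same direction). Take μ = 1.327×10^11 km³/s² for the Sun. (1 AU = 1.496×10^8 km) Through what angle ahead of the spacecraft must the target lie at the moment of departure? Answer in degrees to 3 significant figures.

φ = 87.6°

In km: r₁ = 1.65 × 1.496×10^8 = 2.4684×10^8 km; r₂ = 5.84 × 1.496×10^8 = 8.73664×10^8 km.
Transfer-ellipse semi-major axis a_t = (r₁ + r₂)/2 = (2.4684×10^8 + 8.73664×10^8)/2 = 5.60252×10^8 km.
The half-period of the transfer ellipse is t = π√(a_t³/μ) = 1.143641×10^8 s.
Target angular speed ω₂ = √(μ/r₂³) = 1.410648×10^-8 rad/s.
Angle swept by the target during transfer: ω₂·t = 1.61327 rad = 92.43°.
The spacecraft traverses 180° on the transfer ellipse, so the target must lead by 180° − 92.43° = 87.6°.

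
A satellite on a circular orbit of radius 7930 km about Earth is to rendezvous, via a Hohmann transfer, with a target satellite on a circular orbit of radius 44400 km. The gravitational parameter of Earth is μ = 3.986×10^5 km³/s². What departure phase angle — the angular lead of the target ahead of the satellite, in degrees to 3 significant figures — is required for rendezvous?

φ = 98.6°

Transfer-ellipse semi-major axis a_t = (r₁ + r₂)/2 = (7930 + 44400)/2 = 26165 km.
Transfer time t = π√(a_t³/μ) = 21060 s.
Target angular speed ω₂ = √(μ/r₂³) = 6.7483×10^-5 rad/s.
Angle swept by the target during transfer: ω₂·t = 1.4212 rad = 81.43°.
Arrival is 180° from departure on the ellipse, so φ = 180° − 81.43° = 98.6°.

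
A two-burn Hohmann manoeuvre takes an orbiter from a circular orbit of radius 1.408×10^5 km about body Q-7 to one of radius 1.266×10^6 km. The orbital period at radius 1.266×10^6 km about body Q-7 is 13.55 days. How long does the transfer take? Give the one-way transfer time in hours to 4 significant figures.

From Kepler's third law T² = 4π²r³/μ at r = 1.266×10^6 km, T = 13.55 days = 13.55 × 86400 s = 1.17072×10^6 s: μ = 4π²r³/T² = 5.84460×10^7 km³/s².
Semi-major axis of the transfer orbit: a_t = (1.408×10^5 + 1.266×10^6)/2 = 7.034×10^5 km.
Half the transfer-orbit period gives t = π√(a_t³/μ) = 2.4242×10^5 s.
Converting: 2.4242×10^5 s ÷ 3600 s/hour = 67.34 hours.

t = 67.34 hours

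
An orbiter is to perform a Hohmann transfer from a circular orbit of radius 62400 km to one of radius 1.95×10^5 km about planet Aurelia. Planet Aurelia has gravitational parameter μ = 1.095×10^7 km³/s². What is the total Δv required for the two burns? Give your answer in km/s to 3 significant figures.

Δv = 5.33 km/s

Semi-major axis of the transfer orbit: a_t = (62400 + 1.950×10^5)/2 = 1.287×10^5 km.
Circular speed at r₁: v₁ = √(μ/r₁) = √(1.095×10^7/62400) = 13.247 km/s.
On the transfer ellipse at r₁, v² = μ(2/r − 1/a) gives v_p = √[μ(2/r₁ − 1/a_t)] = 16.306 km/s.
First burn Δv₁ = |v_p − v₁| = 3.059 km/s.
Circular speed at r₂: v₂ = √(μ/r₂) = 7.494 km/s.
Transfer-orbit speed at r₂: v_a = √[μ(2/r₂ − 1/a_t)] = 5.218 km/s.
Second burn Δv₂ = |v₂ − v_a| = 2.276 km/s.
Total Δv = Δv₁ + Δv₂ = 5.335 km/s.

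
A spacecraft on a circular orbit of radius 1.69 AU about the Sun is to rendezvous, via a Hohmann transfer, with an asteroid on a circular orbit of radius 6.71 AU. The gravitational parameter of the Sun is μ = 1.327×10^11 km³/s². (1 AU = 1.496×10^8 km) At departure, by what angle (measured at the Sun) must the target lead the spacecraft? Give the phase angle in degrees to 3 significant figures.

φ = 90.9°

In km: r₁ = 1.69 × 1.496×10^8 = 2.52824×10^8 km; r₂ = 6.71 × 1.496×10^8 = 1.003816×10^9 km.
Semi-major axis of the transfer orbit: a_t = (2.52824×10^8 + 1.003816×10^9)/2 = 6.2832×10^8 km.
Transfer time t = π√(a_t³/μ) = 1.3583×10^8 s.
Target angular speed ω₂ = √(μ/r₂³) = 1.1454×10^-8 rad/s.
Angle swept by the target during transfer: ω₂·t = 1.5558 rad = 89.14°.
Arrival is 180° from departure on the ellipse, so φ = 180° − 89.14° = 90.9°.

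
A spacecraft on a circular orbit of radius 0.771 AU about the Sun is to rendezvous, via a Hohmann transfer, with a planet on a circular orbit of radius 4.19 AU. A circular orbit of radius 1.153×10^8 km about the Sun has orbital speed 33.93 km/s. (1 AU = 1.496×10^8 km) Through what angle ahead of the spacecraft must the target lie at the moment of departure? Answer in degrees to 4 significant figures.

From the circular-orbit relation v² = μ/r at r = 1.153×10^8 km: μ = v²r = (33.93)² × 1.153×10^8 = 1.32739×10^11 km³/s².
In km: r₁ = 0.771 × 1.496×10^8 = 1.153416×10^8 km; r₂ = 4.19 × 1.496×10^8 = 6.26824×10^8 km.
The Hohmann ellipse has a_t = (r₁ + r₂)/2 = 3.710828×10^8 km.
Transfer time t = π√(a_t³/μ) = 6.164×10^7 s.
Target angular speed ω₂ = √(μ/r₂³) = 2.322×10^-8 rad/s.
Angle swept by the target during transfer: ω₂·t = 1.431 rad = 81.99°.
The spacecraft traverses 180° on the transfer ellipse, so the target must lead by 180° − 81.99° = 98.01°.

φ = 98.01°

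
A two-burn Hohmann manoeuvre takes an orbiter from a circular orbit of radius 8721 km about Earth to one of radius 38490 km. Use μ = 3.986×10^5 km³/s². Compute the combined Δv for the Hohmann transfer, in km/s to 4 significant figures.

Δv = 3.134 km/s

Transfer-ellipse semi-major axis a_t = (r₁ + r₂)/2 = (8721 + 38490)/2 = 23605.5 km.
At r₁ the circular-orbit speed is v₁ = √(μ/r₁) = 6.761 km/s.
Transfer-orbit speed at r₁ (vis-viva equation): v_p = √[μ(2/r₁ − 1/a_t)] = 8.633 km/s.
First burn Δv₁ = |v_p − v₁| = 1.872 km/s.
Circular speed at r₂: v₂ = √(μ/r₂) = 3.218 km/s.
Transfer-orbit speed at r₂: v_a = √[μ(2/r₂ − 1/a_t)] = 1.956 km/s.
Second burn Δv₂ = |v₂ − v_a| = 1.262 km/s.
Total Δv = Δv₁ + Δv₂ = 3.134 km/s.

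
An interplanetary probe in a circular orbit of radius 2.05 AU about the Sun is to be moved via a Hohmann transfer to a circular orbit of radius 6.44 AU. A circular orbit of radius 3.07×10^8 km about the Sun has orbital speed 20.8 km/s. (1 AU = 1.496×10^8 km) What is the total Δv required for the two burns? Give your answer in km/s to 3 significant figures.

From the circular-orbit relation v² = μ/r at r = 3.07×10^8 km: μ = v²r = (20.8)² × 3.07×10^8 = 1.32820×10^11 km³/s².
In km: r₁ = 2.05 × 1.496×10^8 = 3.0668×10^8 km; r₂ = 6.44 × 1.496×10^8 = 9.63424×10^8 km.
Transfer-ellipse semi-major axis a_t = (r₁ + r₂)/2 = (3.0668×10^8 + 9.63424×10^8)/2 = 6.35052×10^8 km.
Circular speed at r₁: v₁ = √(μ/r₁) = √(1.32820×10^11/3.0668×10^8) = 20.811 km/s.
On the transfer ellipse at r₁, vis-viva gives v_p = √[μ(2/r₁ − 1/a_t)] = 25.633 km/s.
First burn Δv₁ = |v_p − v₁| = 4.822 km/s.
Circular speed at r₂: v₂ = √(μ/r₂) = 11.7415 km/s.
Transfer-orbit speed at r₂: v_a = √[μ(2/r₂ − 1/a_t)] = 8.15947 km/s.
Second burn Δv₂ = |v₂ − v_a| = 3.582 km/s.
Total Δv = Δv₁ + Δv₂ = 8.404 km/s.

Δv = 8.40 km/s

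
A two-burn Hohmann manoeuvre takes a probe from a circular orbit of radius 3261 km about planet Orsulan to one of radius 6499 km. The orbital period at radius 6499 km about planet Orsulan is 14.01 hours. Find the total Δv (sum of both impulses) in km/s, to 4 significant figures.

Δv = 0.3238 km/s

From Kepler's third law T² = 4π²r³/μ at r = 6499 km, T = 14.01 hours = 14.01 × 3600 s = 50436 s: μ = 4π²r³/T² = 4260.08 km³/s².
The Hohmann ellipse has a_t = (r₁ + r₂)/2 = 4880 km.
Circular speed at r₁: v₁ = √(μ/r₁) = √(4260.08/3261) = 1.143 km/s.
Transfer-orbit speed at r₁ (vis-viva equation): v_p = √[μ(2/r₁ − 1/a_t)] = 1.319 km/s.
First burn Δv₁ = |v_p − v₁| = 0.1760 km/s.
Circular speed at r₂: v₂ = √(μ/r₂) = 0.8096 km/s.
Transfer-orbit speed at r₂: v_a = √[μ(2/r₂ − 1/a_t)] = 0.6618 km/s.
Second burn Δv₂ = |v₂ − v_a| = 0.1478 km/s.
Total Δv = Δv₁ + Δv₂ = 0.3238 km/s.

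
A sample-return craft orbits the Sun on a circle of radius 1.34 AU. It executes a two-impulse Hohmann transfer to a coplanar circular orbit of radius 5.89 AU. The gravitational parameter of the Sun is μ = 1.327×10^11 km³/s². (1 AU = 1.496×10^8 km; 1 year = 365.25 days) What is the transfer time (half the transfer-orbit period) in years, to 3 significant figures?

In km: r₁ = 1.34 × 1.496×10^8 = 2.00464×10^8 km; r₂ = 5.89 × 1.496×10^8 = 8.81144×10^8 km.
Transfer-ellipse semi-major axis a_t = (r₁ + r₂)/2 = (2.00464×10^8 + 8.81144×10^8)/2 = 5.40804×10^8 km.
By Kepler's third law the transfer-orbit period is T = 2π√(a_t³/μ), so t = T/2 = 1.085×10^8 s.
Converting: 1.085×10^8 s ÷ 3.15576×10^7 s/year (365.25 × 86400) = 3.44 years.

t = 3.44 years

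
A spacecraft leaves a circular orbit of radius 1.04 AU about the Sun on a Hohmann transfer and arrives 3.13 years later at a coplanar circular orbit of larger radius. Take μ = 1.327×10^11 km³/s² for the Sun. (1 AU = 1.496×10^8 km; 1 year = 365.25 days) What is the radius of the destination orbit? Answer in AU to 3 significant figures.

In km: r₁ = 1.04 × 1.496×10^8 = 1.55584×10^8 km.
Transfer time t = 3.13 years × 365.25 × 86400 s = 9.8775288×10^7 s, and t = π√(a_t³/μ).
So a_t = (μ t²/π²)^(1/3) = (1.327×10^11 × (9.8775288×10^7)² / π²)^(1/3) = 5.0811×10^8 km.
Since a_t = (r₁ + r₂)/2, r₂ = 2a_t − r₁ = 2×5.0811×10^8 − 1.55584×10^8 = 8.60636×10^8 km.
In AU: r₂ = 8.60636×10^8 / 1.496×10^8 = 5.75 AU.

r₂ = 5.75 AU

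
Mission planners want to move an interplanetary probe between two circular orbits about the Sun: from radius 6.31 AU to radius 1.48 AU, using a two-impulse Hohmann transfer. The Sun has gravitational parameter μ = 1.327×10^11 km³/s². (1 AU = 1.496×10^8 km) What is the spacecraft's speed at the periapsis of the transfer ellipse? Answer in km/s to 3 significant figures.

v = 31.2 km/s

In km: r₁ = 6.31 × 1.496×10^8 = 9.43976×10^8 km; r₂ = 1.48 × 1.496×10^8 = 2.21408×10^8 km.
Transfer-ellipse semi-major axis a_t = (r₁ + r₂)/2 = (9.43976×10^8 + 2.21408×10^8)/2 = 5.82692×10^8 km.
At periapsis, r = 2.21408×10^8 km.
Applying v² = μ(2/r − 1/a_t): v = 31.16 km/s.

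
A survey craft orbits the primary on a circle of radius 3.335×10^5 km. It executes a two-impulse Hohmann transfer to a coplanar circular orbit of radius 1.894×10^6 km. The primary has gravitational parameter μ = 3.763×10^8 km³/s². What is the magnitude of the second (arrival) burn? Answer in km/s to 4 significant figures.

Transfer-ellipse semi-major axis a_t = (r₁ + r₂)/2 = (3.335×10^5 + 1.894×10^6)/2 = 1.11375×10^6 km.
On the circular orbit at r = 1.894×10^6 km, v_c = √(μ/r) = 14.095 km/s.
Transfer-orbit speed at the same r (vis-viva, a = a_t): v_t = √[μ(2/r − 1/a_t)] = 7.7131 km/s.
Δv₂ = |v_t − v_c| = |7.7131 − 14.095| = 6.382 km/s.

Δv₂ = 6.382 km/s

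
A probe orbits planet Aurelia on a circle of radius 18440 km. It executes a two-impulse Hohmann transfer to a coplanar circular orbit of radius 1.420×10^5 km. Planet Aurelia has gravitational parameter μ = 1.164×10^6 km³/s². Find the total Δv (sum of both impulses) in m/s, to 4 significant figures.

Δv = 4116 m/s

The Hohmann ellipse has a_t = (r₁ + r₂)/2 = 80220 km.
At r₁ the circular-orbit speed is v₁ = √(μ/r₁) = 7.9450 km/s.
Transfer-orbit speed at r₁ (vis-viva): v_p = √[μ(2/r₁ − 1/a_t)] = 10.571 km/s.
First burn Δv₁ = |v_p − v₁| = 2.626 km/s.
At r₂, v₂ = √(μ/r₂) = 2.863 km/s.
Transfer-orbit speed at r₂: v_a = √[μ(2/r₂ − 1/a_t)] = 1.373 km/s.
Second burn Δv₂ = |v₂ − v_a| = 1.490 km/s.
Total Δv = Δv₁ + Δv₂ = 4.116 km/s.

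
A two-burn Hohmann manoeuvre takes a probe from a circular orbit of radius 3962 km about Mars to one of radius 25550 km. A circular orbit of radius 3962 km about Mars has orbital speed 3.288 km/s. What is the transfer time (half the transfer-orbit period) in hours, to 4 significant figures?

From the circular-orbit relation v² = μ/r at r = 3962 km: μ = v²r = (3.288)² × 3962 = 42833.0 km³/s².
The Hohmann ellipse has a_t = (r₁ + r₂)/2 = 14756 km.
Half the transfer-orbit period gives t = π√(a_t³/μ) = 27210 s.
Converting: 27210 s ÷ 3600 s/hour = 7.558 hours.

t = 7.558 hours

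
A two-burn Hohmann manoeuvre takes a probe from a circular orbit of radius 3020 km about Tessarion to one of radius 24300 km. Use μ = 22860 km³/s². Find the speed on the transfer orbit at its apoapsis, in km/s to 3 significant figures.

v = 0.456 km/s

The Hohmann ellipse has a_t = (r₁ + r₂)/2 = 13660 km.
The apoapsis of the transfer ellipse is at r = 24300 km.
From the vis-viva equation, v = √[μ(2/r − 1/a_t)] = 0.4561 km/s.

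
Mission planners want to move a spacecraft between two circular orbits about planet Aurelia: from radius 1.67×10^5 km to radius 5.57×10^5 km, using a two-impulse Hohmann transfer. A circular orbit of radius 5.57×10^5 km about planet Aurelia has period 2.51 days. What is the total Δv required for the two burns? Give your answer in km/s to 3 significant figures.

Δv = 12.3 km/s

From Kepler's third law T² = 4π²r³/μ at r = 5.57×10^5 km, T = 2.51 days = 2.51 × 86400 s = 2.16864×10^5 s: μ = 4π²r³/T² = 1.45061×10^8 km³/s².
Semi-major axis of the transfer orbit: a_t = (1.670×10^5 + 5.570×10^5)/2 = 3.620×10^5 km.
Circular speed at r₁: v₁ = √(μ/r₁) = √(1.45061×10^8/1.670×10^5) = 29.4725 km/s.
Transfer-orbit speed at r₁ (vis-viva equation): v_p = √[μ(2/r₁ − 1/a_t)] = 36.5587 km/s.
First burn Δv₁ = |v_p − v₁| = 7.086 km/s.
At r₂, v₂ = √(μ/r₂) = 16.138 km/s.
Transfer-orbit speed at r₂: v_a = √[μ(2/r₂ − 1/a_t)] = 10.961 km/s.
Second burn Δv₂ = |v₂ − v_a| = 5.177 km/s.
Total Δv = Δv₁ + Δv₂ = 12.26 km/s.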